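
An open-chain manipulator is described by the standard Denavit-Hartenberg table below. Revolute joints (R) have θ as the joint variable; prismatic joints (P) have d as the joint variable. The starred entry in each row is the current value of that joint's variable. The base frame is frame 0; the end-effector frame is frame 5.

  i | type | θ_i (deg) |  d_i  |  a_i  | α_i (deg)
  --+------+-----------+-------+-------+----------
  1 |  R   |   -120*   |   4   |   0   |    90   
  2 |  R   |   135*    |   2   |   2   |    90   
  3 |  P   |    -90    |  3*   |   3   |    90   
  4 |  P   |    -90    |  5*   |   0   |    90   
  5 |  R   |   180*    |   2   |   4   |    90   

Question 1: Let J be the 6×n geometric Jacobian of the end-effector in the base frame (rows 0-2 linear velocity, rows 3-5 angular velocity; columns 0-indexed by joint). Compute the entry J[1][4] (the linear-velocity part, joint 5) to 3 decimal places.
axis z_4 = (-0.8660,0.5000,-0.0000); lever o_n−o_4 = (-3.1463,-1.4495,2.8284)
cross product → J_v[:, 4] = (1.4142,2.4495,2.8284)
J_ω[:, 4] = z_4
entry J[1][4] = 2.4495

2.449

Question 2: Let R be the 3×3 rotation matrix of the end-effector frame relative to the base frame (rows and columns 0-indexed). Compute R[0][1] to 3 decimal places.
-0.866

End-effector y-axis (col 1 of R) = (-0.8660,0.5000,-0.0000)
R[0][1] = -0.8660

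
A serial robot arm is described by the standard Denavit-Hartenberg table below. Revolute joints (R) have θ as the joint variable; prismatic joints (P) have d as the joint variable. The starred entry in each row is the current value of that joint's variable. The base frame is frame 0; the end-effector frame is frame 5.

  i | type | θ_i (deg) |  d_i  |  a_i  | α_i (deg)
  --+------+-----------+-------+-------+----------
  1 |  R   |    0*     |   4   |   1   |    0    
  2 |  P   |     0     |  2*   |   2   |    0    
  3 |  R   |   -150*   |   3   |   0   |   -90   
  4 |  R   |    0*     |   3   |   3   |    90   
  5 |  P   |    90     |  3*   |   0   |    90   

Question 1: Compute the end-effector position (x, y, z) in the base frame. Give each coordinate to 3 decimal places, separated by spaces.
after link 1: o_1 = (1.0000, 0.0000, 4.0000)
after link 2: o_2 = (3.0000, 0.0000, 6.0000)
after link 3: o_3 = (3.0000, 0.0000, 9.0000)
after link 4: o_4 = (1.9019, -4.0981, 9.0000)
after link 5: o_5 = (1.9019, -4.0981, 12.0000)

1.902 -4.098 12.000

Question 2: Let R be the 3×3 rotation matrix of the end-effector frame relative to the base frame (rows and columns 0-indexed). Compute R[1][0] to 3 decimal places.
End-effector x-axis (col 0 of R) = (0.5000,-0.8660,0.0000)
R[1][0] = -0.8660

-0.866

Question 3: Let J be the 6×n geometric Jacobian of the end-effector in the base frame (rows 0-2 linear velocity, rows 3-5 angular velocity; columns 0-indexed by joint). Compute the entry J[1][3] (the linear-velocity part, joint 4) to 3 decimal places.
-1.500

axis z_3 = (0.5000,-0.8660,0.0000); lever o_n−o_3 = (-1.0981,-4.0981,3.0000)
cross product → J_v[:, 3] = (-2.5981,-1.5000,-3.0000)
J_ω[:, 3] = z_3
entry J[1][3] = -1.5000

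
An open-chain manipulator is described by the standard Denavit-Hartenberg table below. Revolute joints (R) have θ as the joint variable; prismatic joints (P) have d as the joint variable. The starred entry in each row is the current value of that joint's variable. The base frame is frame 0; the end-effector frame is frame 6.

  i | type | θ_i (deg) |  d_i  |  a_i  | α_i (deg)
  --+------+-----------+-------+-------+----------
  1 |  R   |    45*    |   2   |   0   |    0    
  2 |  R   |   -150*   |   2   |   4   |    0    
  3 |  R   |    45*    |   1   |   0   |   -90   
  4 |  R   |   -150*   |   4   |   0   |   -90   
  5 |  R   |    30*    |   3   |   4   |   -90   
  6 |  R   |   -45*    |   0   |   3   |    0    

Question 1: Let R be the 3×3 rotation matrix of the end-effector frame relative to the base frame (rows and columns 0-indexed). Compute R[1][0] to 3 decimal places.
End-effector x-axis (col 0 of R) = (-0.3946,-0.0237,0.9186)
R[1][0] = -0.0237

-0.024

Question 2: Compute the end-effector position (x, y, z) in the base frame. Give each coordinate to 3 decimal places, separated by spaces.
-1.237 -1.636 12.086

after link 1: o_1 = (0.0000, 0.0000, 2.0000)
after link 2: o_2 = (-1.0353, -3.8637, 4.0000)
after link 3: o_3 = (-1.0353, -3.8637, 5.0000)
after link 4: o_4 = (2.4288, -1.8637, 5.0000)
after link 5: o_5 = (-0.0532, -1.5647, 9.3301)
after link 6: o_6 = (-1.2369, -1.6357, 12.0858)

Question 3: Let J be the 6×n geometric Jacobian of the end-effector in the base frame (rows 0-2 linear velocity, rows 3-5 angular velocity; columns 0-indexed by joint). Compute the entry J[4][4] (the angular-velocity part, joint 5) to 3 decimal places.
axis z_4 = (0.2500,-0.4330,0.8660); lever o_n−o_4 = (-3.6658,0.2280,7.0858)
cross product → J_v[:, 4] = (-3.2657,-4.9461,-1.5303)
J_ω[:, 4] = z_4
entry J[4][4] = -0.4330

-0.433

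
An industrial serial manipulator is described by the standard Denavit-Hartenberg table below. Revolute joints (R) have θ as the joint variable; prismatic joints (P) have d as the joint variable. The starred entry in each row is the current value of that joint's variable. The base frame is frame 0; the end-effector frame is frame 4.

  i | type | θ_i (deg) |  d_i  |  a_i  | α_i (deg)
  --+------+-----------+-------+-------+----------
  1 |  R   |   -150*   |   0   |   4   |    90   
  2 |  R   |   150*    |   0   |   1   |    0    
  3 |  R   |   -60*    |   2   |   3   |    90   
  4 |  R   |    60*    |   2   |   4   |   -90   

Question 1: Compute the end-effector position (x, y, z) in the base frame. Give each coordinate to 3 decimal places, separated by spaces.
after link 1: o_1 = (-3.4641, -2.0000, 0.0000)
after link 2: o_2 = (-2.7141, -1.5670, 0.5000)
after link 3: o_3 = (-3.7141, 0.1651, 3.5000)
after link 4: o_4 = (-7.1782, 2.1651, 5.5000)

-7.178 2.165 5.500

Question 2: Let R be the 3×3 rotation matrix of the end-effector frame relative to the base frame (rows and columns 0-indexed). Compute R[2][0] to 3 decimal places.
End-effector x-axis (col 0 of R) = (-0.4330,0.7500,0.5000)
R[2][0] = 0.5000

0.500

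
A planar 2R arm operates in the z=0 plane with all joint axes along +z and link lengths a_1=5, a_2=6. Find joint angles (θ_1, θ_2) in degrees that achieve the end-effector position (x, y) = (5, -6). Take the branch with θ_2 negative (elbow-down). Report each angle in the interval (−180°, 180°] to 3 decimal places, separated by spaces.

cos θ_2 = (61.0000−5²−6²)/(2·5·6) = 0.0000; θ_2 = -90.0000° (elbow-down)
β = atan2(-6.0000,5.0000) = -50.1944°; ψ = atan2(-6.0000,5.0000) = -50.1944°
θ_1 = β − ψ = 0.0000°

0.000 -90.000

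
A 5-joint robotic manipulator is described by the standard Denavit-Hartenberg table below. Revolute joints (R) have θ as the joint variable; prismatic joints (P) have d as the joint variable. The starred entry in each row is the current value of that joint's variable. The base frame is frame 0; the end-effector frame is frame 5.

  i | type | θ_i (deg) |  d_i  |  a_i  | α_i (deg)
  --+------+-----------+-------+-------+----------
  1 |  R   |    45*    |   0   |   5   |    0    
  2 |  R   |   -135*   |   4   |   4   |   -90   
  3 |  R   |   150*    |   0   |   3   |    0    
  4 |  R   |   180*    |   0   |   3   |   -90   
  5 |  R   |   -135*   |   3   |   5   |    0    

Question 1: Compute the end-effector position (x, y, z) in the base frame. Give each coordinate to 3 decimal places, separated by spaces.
7.071 1.097 -0.366

after link 1: o_1 = (3.5355, 3.5355, 0.0000)
after link 2: o_2 = (3.5355, -0.4645, 4.0000)
after link 3: o_3 = (3.5355, 2.1336, 2.5000)
after link 4: o_4 = (3.5355, -0.4645, 4.0000)
after link 5: o_5 = (7.0711, 1.0974, -0.3658)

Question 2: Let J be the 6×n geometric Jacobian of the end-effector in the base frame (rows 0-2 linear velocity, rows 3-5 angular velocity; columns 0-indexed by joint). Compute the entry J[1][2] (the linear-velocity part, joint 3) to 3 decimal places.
axis z_2 = (1.0000,0.0000,0.0000); lever o_n−o_2 = (3.5355,1.5619,-4.3658)
cross product → J_v[:, 2] = (-0.0000,4.3658,1.5619)
J_ω[:, 2] = z_2
entry J[1][2] = 4.3658

4.366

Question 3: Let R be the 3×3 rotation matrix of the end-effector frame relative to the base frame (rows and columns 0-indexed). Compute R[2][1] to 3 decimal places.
End-effector y-axis (col 1 of R) = (0.7071,-0.6124,0.3536)
R[2][1] = 0.3536

0.354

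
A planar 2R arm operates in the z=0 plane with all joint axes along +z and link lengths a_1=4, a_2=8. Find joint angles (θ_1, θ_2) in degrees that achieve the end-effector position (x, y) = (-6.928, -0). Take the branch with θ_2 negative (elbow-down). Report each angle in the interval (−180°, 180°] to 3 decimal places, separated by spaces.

-89.997 -120.003

cos θ_2 = (47.9972−4²−8²)/(2·4·8) = -0.5000; θ_2 = -120.0029° (elbow-down)
β = atan2(-0.0000,-6.9280) = -180.0000°; ψ = atan2(-6.9280,-0.0004) = -90.0029°
θ_1 = β − ψ = -89.9971°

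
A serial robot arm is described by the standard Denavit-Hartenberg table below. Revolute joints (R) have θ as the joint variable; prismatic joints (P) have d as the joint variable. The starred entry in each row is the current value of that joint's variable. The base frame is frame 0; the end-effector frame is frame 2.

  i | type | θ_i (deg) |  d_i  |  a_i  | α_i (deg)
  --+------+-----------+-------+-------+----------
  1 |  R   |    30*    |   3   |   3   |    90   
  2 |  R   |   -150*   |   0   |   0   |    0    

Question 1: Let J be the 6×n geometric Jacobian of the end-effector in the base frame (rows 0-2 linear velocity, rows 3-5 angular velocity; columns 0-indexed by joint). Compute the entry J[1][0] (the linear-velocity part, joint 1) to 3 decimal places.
axis z_0 = ẑ; lever o_n−o_0 = (2.5981,1.5000,3.0000)
cross product → J_v[:, 0] = (-1.5000,2.5981,0.0000)
J_ω[:, 0] = z_0
entry J[1][0] = 2.5981

2.598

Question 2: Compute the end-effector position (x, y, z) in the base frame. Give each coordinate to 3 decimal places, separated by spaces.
2.598 1.500 3.000

after link 1: o_1 = (2.5981, 1.5000, 3.0000)
after link 2: o_2 = (2.5981, 1.5000, 3.0000)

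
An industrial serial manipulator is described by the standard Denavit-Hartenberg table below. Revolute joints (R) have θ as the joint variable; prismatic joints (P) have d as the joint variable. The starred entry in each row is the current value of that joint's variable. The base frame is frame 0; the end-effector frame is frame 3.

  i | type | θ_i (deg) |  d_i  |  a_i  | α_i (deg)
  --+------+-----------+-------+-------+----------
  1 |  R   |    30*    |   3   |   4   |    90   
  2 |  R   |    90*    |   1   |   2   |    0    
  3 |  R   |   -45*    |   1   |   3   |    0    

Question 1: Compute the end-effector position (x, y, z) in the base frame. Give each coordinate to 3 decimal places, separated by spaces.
after link 1: o_1 = (3.4641, 2.0000, 3.0000)
after link 2: o_2 = (3.9641, 1.1340, 5.0000)
after link 3: o_3 = (6.3012, 1.3286, 7.1213)

6.301 1.329 7.121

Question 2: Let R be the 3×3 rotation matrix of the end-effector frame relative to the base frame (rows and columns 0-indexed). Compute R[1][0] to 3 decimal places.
End-effector x-axis (col 0 of R) = (0.6124,0.3536,0.7071)
R[1][0] = 0.3536

0.354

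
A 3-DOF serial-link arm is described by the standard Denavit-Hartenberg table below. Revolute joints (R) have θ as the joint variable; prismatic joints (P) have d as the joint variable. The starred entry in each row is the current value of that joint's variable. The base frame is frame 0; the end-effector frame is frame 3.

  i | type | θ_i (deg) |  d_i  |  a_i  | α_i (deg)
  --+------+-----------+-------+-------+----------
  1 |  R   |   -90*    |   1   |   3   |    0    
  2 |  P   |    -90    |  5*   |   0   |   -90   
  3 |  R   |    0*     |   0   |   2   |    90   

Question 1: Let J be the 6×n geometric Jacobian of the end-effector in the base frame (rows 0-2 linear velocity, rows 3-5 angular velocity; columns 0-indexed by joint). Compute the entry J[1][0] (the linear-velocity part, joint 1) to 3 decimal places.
axis z_0 = ẑ; lever o_n−o_0 = (-2.0000,-3.0000,6.0000)
cross product → J_v[:, 0] = (3.0000,-2.0000,0.0000)
J_ω[:, 0] = z_0
entry J[1][0] = -2.0000

-2.000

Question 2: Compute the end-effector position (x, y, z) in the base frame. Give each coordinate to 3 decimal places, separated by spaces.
after link 1: o_1 = (0.0000, -3.0000, 1.0000)
after link 2: o_2 = (0.0000, -3.0000, 6.0000)
after link 3: o_3 = (-2.0000, -3.0000, 6.0000)

-2.000 -3.000 6.000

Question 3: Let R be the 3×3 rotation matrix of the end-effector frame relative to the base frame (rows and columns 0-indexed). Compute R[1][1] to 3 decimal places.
-1.000

End-effector y-axis (col 1 of R) = (0.0000,-1.0000,0.0000)
R[1][1] = -1.0000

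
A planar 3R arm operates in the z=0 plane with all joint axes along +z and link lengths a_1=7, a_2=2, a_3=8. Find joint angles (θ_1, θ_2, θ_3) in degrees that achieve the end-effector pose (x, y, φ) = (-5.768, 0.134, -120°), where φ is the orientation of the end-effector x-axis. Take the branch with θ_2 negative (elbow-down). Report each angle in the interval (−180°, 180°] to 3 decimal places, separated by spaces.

wrist centre = target − a_3·(cos φ, sin φ) = (-1.7680, 7.0622)
cos θ_2 = (53.0005−7²−2²)/(2·7·2) = 0.0000; θ_2 = -89.9989° (elbow-down)
β = atan2(7.0622,-1.7680) = 104.0549°; ψ = atan2(-2.0000,7.0000) = -15.9453°
θ_1 = β − ψ = 120.0003°
θ_3 = φ − θ_1 − θ_2 = -150.0014° (wrapped to (-180°,180°])

120.000 -89.999 -150.001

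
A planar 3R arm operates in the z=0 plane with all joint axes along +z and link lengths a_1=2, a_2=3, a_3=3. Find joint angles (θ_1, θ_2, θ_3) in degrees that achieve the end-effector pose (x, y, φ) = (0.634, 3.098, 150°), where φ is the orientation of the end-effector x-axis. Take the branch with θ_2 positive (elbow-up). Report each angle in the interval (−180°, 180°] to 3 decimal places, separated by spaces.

-30.002 90.000 90.001

wrist centre = target − a_3·(cos φ, sin φ) = (3.2321, 1.5980)
cos θ_2 = (12.9999−2²−3²)/(2·2·3) = -0.0000; θ_2 = 90.0004° (elbow-up)
β = atan2(1.5980,3.2321) = 26.3087°; ψ = atan2(3.0000,2.0000) = 56.3102°
θ_1 = β − ψ = -30.0015°
θ_3 = φ − θ_1 − θ_2 = 90.0011° (wrapped to (-180°,180°])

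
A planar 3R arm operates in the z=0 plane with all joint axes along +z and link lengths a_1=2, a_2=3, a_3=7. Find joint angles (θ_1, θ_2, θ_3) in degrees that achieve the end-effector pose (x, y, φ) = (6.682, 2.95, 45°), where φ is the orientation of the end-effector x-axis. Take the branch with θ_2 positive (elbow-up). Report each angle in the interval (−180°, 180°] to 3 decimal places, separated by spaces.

-128.208 120.002 53.206

wrist centre = target − a_3·(cos φ, sin φ) = (1.7323, -1.9997)
cos θ_2 = (6.9997−2²−3²)/(2·2·3) = -0.5000; θ_2 = 120.0017° (elbow-up)
β = atan2(-1.9997,1.7323) = -49.0997°; ψ = atan2(2.5980,0.4999) = 79.1081°
θ_1 = β − ψ = -128.2078°
θ_3 = φ − θ_1 − θ_2 = 53.2061° (wrapped to (-180°,180°])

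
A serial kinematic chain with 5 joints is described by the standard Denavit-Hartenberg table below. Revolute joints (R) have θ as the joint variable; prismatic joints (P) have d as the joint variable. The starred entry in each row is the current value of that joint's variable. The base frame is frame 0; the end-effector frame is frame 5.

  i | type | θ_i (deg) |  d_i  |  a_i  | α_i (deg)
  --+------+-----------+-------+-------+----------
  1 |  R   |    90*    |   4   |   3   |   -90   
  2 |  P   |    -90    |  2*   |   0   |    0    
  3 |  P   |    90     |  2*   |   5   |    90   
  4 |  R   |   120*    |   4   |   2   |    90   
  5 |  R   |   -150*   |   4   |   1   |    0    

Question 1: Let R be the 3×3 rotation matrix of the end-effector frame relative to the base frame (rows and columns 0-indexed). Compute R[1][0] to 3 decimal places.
End-effector x-axis (col 0 of R) = (0.7500,0.4330,-0.5000)
R[1][0] = 0.4330

0.433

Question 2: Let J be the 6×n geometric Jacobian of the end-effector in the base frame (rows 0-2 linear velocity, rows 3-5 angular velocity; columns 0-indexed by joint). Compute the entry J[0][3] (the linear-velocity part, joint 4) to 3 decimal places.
axis z_3 = (-0.0000,0.0000,1.0000); lever o_n−o_3 = (-2.9821,2.8971,3.5000)
cross product → J_v[:, 3] = (-2.8971,-2.9821,0.0000)
J_ω[:, 3] = z_3
entry J[0][3] = -2.8971

-2.897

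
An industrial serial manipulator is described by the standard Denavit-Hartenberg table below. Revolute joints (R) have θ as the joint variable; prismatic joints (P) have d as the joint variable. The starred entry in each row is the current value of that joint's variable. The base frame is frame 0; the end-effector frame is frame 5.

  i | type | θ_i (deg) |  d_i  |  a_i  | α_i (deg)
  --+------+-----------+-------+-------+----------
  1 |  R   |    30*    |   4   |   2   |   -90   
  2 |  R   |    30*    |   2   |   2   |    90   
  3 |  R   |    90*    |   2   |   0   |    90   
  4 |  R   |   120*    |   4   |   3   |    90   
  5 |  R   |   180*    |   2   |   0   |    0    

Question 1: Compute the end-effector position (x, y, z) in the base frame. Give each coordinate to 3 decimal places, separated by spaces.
7.540 6.931 5.848

after link 1: o_1 = (1.7321, 1.0000, 4.0000)
after link 2: o_2 = (2.2321, 3.5981, 3.0000)
after link 3: o_3 = (3.0981, 4.0981, 4.7321)
after link 4: o_4 = (7.9731, 5.1806, 4.9821)
after link 5: o_5 = (7.5401, 6.9306, 5.8481)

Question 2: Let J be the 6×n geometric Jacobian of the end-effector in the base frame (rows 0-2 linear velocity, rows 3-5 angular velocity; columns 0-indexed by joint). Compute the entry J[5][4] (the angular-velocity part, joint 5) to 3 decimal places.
0.433

axis z_4 = (-0.2165,0.8750,0.4330); lever o_n−o_4 = (-0.4330,1.7500,0.8660)
cross product → J_v[:, 4] = (0.0000,-0.0000,0.0000)
J_ω[:, 4] = z_4
entry J[5][4] = 0.4330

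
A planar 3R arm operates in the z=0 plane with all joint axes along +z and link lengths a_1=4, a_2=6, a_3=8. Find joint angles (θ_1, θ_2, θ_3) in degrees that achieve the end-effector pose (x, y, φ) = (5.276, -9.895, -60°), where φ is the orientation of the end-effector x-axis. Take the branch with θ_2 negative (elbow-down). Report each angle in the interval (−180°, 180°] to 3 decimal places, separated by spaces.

45.013 -150.002 44.989

wrist centre = target − a_3·(cos φ, sin φ) = (1.2760, -2.9668)
cos θ_2 = (10.4301−4²−6²)/(2·4·6) = -0.8660; θ_2 = -150.0017° (elbow-down)
β = atan2(-2.9668,1.2760) = -66.7278°; ψ = atan2(-2.9998,-1.1962) = -111.7405°
θ_1 = β − ψ = 45.0128°
θ_3 = φ − θ_1 − θ_2 = 44.9890° (wrapped to (-180°,180°])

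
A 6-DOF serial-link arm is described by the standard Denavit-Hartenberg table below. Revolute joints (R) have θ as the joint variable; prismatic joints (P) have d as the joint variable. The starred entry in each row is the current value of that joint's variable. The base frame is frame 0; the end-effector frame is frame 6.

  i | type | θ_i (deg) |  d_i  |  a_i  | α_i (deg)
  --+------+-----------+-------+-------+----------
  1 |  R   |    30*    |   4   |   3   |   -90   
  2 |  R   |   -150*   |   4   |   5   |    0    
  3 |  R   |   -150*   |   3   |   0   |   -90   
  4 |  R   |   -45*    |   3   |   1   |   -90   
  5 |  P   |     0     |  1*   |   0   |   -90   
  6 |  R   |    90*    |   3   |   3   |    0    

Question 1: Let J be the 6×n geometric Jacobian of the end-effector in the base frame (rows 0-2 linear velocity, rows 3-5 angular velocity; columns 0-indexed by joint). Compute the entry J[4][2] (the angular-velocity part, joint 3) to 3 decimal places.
0.866

axis z_2 = (-0.5000,0.8660,0.0000); lever o_n−o_2 = (-2.8668,4.2584,0.6124)
cross product → J_v[:, 2] = (0.5303,0.3062,0.3536)
J_ω[:, 2] = z_2
entry J[4][2] = 0.8660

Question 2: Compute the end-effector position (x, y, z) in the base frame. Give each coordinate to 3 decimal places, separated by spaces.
after link 1: o_1 = (2.5981, 1.5000, 4.0000)
after link 2: o_2 = (-3.1519, 2.7990, 6.5000)
after link 3: o_3 = (-4.6519, 5.3971, 6.5000)
after link 4: o_4 = (-6.9493, 4.8872, 4.3876)
after link 5: o_5 = (-6.2896, 4.4516, 3.7753)
after link 6: o_6 = (-6.0188, 7.0575, 7.1124)

-6.019 7.057 7.112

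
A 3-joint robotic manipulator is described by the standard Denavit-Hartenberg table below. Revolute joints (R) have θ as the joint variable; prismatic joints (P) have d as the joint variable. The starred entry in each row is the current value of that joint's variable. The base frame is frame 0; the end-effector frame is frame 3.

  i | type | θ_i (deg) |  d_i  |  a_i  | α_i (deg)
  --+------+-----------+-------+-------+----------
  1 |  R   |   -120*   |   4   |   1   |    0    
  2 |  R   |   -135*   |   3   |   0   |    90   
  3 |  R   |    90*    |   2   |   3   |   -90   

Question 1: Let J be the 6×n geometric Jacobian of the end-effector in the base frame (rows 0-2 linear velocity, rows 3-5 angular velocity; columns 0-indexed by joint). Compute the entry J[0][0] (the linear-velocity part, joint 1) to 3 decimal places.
axis z_0 = ẑ; lever o_n−o_0 = (1.4319,-0.3484,10.0000)
cross product → J_v[:, 0] = (0.3484,1.4319,-0.0000)
J_ω[:, 0] = z_0
entry J[0][0] = 0.3484

0.348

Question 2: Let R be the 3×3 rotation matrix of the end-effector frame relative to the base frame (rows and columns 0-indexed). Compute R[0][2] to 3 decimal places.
0.259

End-effector z-axis (col 2 of R) = (0.2588,-0.9659,0.0000)
R[0][2] = 0.2588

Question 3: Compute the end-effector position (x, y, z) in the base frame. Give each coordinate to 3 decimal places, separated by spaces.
after link 1: o_1 = (-0.5000, -0.8660, 4.0000)
after link 2: o_2 = (-0.5000, -0.8660, 7.0000)
after link 3: o_3 = (1.4319, -0.3484, 10.0000)

1.432 -0.348 10.000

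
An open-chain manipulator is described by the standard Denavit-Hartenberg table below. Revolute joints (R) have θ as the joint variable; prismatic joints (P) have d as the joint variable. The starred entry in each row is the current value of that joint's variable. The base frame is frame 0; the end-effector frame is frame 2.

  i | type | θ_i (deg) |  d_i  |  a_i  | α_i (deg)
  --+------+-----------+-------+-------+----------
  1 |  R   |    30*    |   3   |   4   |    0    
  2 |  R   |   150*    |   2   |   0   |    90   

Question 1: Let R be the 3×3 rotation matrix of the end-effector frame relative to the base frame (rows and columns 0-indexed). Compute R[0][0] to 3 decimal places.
-1.000

End-effector x-axis (col 0 of R) = (-1.0000,0.0000,0.0000)
R[0][0] = -1.0000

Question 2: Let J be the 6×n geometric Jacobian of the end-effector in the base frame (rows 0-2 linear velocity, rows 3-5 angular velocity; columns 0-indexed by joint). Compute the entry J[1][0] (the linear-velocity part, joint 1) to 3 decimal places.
axis z_0 = ẑ; lever o_n−o_0 = (3.4641,2.0000,5.0000)
cross product → J_v[:, 0] = (-2.0000,3.4641,0.0000)
J_ω[:, 0] = z_0
entry J[1][0] = 3.4641

3.464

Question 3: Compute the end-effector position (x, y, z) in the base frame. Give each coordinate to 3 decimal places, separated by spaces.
3.464 2.000 5.000

after link 1: o_1 = (3.4641, 2.0000, 3.0000)
after link 2: o_2 = (3.4641, 2.0000, 5.0000)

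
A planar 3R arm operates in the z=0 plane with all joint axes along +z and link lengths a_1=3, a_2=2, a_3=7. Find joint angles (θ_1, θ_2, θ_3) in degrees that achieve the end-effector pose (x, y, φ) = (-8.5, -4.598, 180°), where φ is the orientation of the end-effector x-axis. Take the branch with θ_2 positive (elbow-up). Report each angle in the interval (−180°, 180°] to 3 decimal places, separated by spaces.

-120.003 30.007 -90.004

wrist centre = target − a_3·(cos φ, sin φ) = (-1.5000, -4.5980)
cos θ_2 = (23.3916−3²−2²)/(2·3·2) = 0.8660; θ_2 = 30.0067° (elbow-up)
β = atan2(-4.5980,-1.5000) = -108.0678°; ψ = atan2(1.0002,4.7319) = 11.9351°
θ_1 = β − ψ = -120.0029°
θ_3 = φ − θ_1 − θ_2 = -90.0038° (wrapped to (-180°,180°])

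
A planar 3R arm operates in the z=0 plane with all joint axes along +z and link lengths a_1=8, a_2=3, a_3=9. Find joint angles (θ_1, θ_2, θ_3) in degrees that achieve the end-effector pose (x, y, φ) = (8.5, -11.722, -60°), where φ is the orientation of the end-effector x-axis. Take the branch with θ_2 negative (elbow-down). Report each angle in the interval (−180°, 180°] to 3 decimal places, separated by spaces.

-28.962 -150.008 118.970

wrist centre = target − a_3·(cos φ, sin φ) = (4.0000, -3.9278)
cos θ_2 = (31.4274−8²−3²)/(2·8·3) = -0.8661; θ_2 = -150.0081° (elbow-down)
β = atan2(-3.9278,4.0000) = -44.4780°; ψ = atan2(-1.4996,5.4017) = -15.5158°
θ_1 = β − ψ = -28.9622°
θ_3 = φ − θ_1 − θ_2 = 118.9703° (wrapped to (-180°,180°])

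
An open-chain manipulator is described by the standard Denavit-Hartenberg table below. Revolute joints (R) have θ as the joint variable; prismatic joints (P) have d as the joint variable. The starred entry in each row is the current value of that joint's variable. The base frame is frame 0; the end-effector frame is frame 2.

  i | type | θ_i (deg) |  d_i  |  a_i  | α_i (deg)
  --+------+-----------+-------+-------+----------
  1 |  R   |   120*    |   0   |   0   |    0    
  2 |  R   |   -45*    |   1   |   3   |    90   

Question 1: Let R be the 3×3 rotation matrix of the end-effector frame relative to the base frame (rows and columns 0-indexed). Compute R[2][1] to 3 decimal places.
End-effector y-axis (col 1 of R) = (-0.0000,0.0000,1.0000)
R[2][1] = 1.0000

1.000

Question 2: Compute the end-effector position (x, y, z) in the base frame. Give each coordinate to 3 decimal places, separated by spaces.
0.776 2.898 1.000

after link 1: o_1 = (0.0000, 0.0000, 0.0000)
after link 2: o_2 = (0.7765, 2.8978, 1.0000)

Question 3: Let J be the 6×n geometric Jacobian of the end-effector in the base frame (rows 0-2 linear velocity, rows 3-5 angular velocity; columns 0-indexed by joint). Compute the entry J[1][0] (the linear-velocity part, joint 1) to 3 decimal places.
axis z_0 = ẑ; lever o_n−o_0 = (0.7765,2.8978,1.0000)
cross product → J_v[:, 0] = (-2.8978,0.7765,0.0000)
J_ω[:, 0] = z_0
entry J[1][0] = 0.7765

0.776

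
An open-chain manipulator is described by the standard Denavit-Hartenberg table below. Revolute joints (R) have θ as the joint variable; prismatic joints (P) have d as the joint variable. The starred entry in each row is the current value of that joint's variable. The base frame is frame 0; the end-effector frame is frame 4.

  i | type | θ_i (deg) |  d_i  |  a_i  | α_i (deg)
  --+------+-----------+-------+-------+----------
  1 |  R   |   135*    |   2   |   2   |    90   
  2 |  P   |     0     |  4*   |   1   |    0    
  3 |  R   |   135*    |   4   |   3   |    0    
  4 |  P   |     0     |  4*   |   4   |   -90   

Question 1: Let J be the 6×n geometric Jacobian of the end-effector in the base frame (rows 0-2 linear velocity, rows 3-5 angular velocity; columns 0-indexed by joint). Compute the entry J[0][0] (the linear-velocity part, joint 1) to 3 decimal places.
axis z_0 = ẑ; lever o_n−o_0 = (9.8640,7.1066,6.9497)
cross product → J_v[:, 0] = (-7.1066,9.8640,0.0000)
J_ω[:, 0] = z_0
entry J[0][0] = -7.1066

-7.107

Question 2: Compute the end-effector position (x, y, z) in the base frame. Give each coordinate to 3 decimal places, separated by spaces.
after link 1: o_1 = (-1.4142, 1.4142, 2.0000)
after link 2: o_2 = (0.7071, 4.9497, 2.0000)
after link 3: o_3 = (5.0355, 6.2782, 4.1213)
after link 4: o_4 = (9.8640, 7.1066, 6.9497)

9.864 7.107 6.950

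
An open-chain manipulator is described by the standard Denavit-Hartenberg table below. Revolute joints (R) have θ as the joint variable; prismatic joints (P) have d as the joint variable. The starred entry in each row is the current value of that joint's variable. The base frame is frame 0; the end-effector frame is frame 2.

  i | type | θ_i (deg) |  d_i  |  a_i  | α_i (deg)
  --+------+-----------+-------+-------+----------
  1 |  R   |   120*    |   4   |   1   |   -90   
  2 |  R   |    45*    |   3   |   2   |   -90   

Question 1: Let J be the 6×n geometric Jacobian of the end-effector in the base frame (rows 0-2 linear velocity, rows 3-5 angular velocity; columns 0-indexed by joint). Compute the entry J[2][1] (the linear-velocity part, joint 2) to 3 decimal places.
axis z_1 = (-0.8660,-0.5000,0.0000); lever o_n−o_1 = (-3.3052,-0.2753,-1.4142)
cross product → J_v[:, 1] = (0.7071,-1.2247,-1.4142)
J_ω[:, 1] = z_1
entry J[2][1] = -1.4142

-1.414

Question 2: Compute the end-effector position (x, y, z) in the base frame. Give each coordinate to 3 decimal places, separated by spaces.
-3.805 0.591 2.586

after link 1: o_1 = (-0.5000, 0.8660, 4.0000)
after link 2: o_2 = (-3.8052, 0.5908, 2.5858)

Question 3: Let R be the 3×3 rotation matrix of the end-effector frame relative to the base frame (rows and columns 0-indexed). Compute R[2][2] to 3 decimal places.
-0.707

End-effector z-axis (col 2 of R) = (0.3536,-0.6124,-0.7071)
R[2][2] = -0.7071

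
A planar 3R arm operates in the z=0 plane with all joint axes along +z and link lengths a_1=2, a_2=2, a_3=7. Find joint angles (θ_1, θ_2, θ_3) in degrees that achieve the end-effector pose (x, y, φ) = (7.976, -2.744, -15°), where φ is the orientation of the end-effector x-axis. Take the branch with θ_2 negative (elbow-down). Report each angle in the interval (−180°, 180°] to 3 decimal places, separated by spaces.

wrist centre = target − a_3·(cos φ, sin φ) = (1.2145, -0.9323)
cos θ_2 = (2.3442−2²−2²)/(2·2·2) = -0.7070; θ_2 = -134.9895° (elbow-down)
β = atan2(-0.9323,1.2145) = -37.5099°; ψ = atan2(-1.4145,0.5860) = -67.4948°
θ_1 = β − ψ = 29.9849°
θ_3 = φ − θ_1 − θ_2 = 90.0047° (wrapped to (-180°,180°])

29.985 -134.990 90.005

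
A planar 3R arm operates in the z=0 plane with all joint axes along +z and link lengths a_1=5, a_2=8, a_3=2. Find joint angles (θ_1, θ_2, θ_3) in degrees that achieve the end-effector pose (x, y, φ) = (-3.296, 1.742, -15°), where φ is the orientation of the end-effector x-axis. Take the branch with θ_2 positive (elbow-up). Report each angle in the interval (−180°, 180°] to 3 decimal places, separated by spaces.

60.007 134.995 149.998

wrist centre = target − a_3·(cos φ, sin φ) = (-5.2279, 2.2596)
cos θ_2 = (32.4364−5²−8²)/(2·5·8) = -0.7070; θ_2 = 134.9950° (elbow-up)
β = atan2(2.2596,-5.2279) = 156.6245°; ψ = atan2(5.6573,-0.6564) = 96.6178°
θ_1 = β − ψ = 60.0067°
θ_3 = φ − θ_1 − θ_2 = 149.9983° (wrapped to (-180°,180°])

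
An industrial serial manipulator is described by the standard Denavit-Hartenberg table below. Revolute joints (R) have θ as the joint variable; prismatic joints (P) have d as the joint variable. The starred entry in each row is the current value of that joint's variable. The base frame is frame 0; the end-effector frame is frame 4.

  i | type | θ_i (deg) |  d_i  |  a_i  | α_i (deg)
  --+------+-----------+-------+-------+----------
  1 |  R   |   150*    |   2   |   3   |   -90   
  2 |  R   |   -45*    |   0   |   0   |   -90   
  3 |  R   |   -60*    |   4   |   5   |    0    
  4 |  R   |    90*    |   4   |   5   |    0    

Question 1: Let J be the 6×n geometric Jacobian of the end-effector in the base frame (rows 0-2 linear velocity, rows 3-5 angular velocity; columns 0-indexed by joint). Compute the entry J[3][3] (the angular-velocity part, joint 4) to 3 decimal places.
axis z_3 = (-0.6124,0.3536,-0.7071); lever o_n−o_3 = (-3.8511,5.1102,0.2334)
cross product → J_v[:, 3] = (3.6960,2.8661,-1.7678)
J_ω[:, 3] = z_3
entry J[3][3] = -0.6124

-0.612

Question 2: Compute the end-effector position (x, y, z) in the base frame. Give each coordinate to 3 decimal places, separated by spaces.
after link 1: o_1 = (-2.5981, 1.5000, 2.0000)
after link 2: o_2 = (-2.5981, 1.5000, 2.0000)
after link 3: o_3 = (-8.7436, 0.0481, 0.9393)
after link 4: o_4 = (-12.5947, 5.1583, 1.1728)

-12.595 5.158 1.173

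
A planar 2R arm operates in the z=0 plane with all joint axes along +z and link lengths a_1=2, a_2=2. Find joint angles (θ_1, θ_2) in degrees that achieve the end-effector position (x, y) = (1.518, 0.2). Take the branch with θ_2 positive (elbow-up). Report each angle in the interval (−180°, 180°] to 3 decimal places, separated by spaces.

-59.988 134.988

cos θ_2 = (2.3443−2²−2²)/(2·2·2) = -0.7070; θ_2 = 134.9881° (elbow-up)
β = atan2(0.2000,1.5180) = 7.5056°; ψ = atan2(1.4145,0.5861) = 67.4940°
θ_1 = β − ψ = -59.9884°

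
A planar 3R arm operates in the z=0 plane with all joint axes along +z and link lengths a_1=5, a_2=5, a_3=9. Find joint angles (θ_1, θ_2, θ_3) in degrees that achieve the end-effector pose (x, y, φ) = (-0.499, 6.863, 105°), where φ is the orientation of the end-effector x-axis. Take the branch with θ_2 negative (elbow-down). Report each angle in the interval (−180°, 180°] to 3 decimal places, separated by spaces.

29.999 -149.996 -135.002

wrist centre = target − a_3·(cos φ, sin φ) = (1.8304, -1.8303)
cos θ_2 = (6.7004−5²−5²)/(2·5·5) = -0.8660; θ_2 = -149.9962° (elbow-down)
β = atan2(-1.8303,1.8304) = -44.9994°; ψ = atan2(-2.5003,0.6700) = -74.9981°
θ_1 = β − ψ = 29.9987°
θ_3 = φ − θ_1 − θ_2 = -135.0025° (wrapped to (-180°,180°])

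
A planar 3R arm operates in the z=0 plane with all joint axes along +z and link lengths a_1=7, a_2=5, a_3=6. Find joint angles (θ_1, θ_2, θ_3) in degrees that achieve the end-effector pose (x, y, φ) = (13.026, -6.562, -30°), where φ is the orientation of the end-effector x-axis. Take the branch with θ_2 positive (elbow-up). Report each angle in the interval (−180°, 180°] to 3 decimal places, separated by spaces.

-60.001 90.005 -60.003

wrist centre = target − a_3·(cos φ, sin φ) = (7.8298, -3.5620)
cos θ_2 = (73.9944−7²−5²)/(2·7·5) = -0.0001; θ_2 = 90.0046° (elbow-up)
β = atan2(-3.5620,7.8298) = -24.4620°; ψ = atan2(5.0000,6.9996) = 35.5392°
θ_1 = β − ψ = -60.0013°
θ_3 = φ − θ_1 − θ_2 = -60.0034° (wrapped to (-180°,180°])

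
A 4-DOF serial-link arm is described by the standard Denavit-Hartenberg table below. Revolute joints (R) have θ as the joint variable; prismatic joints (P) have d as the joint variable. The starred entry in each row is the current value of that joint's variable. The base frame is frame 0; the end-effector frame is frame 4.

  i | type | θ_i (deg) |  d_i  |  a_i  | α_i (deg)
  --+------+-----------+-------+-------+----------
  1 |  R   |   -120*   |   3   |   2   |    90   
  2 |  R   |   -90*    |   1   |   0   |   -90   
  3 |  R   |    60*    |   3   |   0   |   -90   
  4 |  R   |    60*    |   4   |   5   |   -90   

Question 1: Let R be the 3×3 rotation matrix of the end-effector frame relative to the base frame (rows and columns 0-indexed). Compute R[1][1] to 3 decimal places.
End-effector y-axis (col 1 of R) = (-0.4330,0.2500,-0.8660)
R[1][1] = 0.2500

0.250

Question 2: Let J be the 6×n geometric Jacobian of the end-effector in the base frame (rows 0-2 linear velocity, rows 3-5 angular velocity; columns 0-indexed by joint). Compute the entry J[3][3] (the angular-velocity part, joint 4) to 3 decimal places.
0.433

axis z_3 = (0.4330,-0.2500,0.8660); lever o_n−o_3 = (5.7721,1.6675,2.2141)
cross product → J_v[:, 3] = (-1.9976,4.0401,2.1651)
J_ω[:, 3] = z_3
entry J[3][3] = 0.4330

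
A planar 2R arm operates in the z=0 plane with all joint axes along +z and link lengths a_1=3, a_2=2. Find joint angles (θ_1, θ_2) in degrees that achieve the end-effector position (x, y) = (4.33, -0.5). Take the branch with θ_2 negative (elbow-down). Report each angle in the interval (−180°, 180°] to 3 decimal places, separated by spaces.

16.828 -60.006

cos θ_2 = (18.9989−3²−2²)/(2·3·2) = 0.4999; θ_2 = -60.0061° (elbow-down)
β = atan2(-0.5000,4.3300) = -6.5870°; ψ = atan2(-1.7322,3.9998) = -23.4155°
θ_1 = β − ψ = 16.8285°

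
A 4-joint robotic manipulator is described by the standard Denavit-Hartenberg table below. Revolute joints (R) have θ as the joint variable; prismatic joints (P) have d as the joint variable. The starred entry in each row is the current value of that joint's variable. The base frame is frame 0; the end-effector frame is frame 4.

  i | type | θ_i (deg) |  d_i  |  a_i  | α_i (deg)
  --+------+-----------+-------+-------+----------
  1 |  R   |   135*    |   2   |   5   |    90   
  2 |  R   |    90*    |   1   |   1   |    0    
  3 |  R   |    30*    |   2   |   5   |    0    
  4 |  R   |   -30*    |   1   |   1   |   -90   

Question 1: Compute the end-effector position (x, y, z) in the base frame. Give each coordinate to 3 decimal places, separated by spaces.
after link 1: o_1 = (-3.5355, 3.5355, 2.0000)
after link 2: o_2 = (-2.8284, 4.2426, 3.0000)
after link 3: o_3 = (0.3536, 3.8891, 7.3301)
after link 4: o_4 = (1.0607, 4.5962, 8.3301)

1.061 4.596 8.330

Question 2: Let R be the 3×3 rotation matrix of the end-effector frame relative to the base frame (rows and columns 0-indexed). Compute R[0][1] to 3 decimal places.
End-effector y-axis (col 1 of R) = (-0.7071,-0.7071,-0.0000)
R[0][1] = -0.7071

-0.707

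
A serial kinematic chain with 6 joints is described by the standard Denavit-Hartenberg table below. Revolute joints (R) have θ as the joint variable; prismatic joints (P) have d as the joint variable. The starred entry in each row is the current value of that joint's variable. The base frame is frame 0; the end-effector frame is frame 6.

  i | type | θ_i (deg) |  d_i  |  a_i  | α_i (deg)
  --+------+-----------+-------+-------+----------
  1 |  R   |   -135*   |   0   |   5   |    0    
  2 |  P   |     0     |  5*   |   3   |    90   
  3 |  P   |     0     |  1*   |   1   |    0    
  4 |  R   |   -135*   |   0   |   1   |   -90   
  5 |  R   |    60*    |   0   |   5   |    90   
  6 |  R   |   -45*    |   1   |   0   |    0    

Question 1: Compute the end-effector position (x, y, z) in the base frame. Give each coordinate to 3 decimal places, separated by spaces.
after link 1: o_1 = (-3.5355, -3.5355, 0.0000)
after link 2: o_2 = (-5.6569, -5.6569, 5.0000)
after link 3: o_3 = (-7.0711, -5.6569, 5.0000)
after link 4: o_4 = (-6.5711, -5.1569, 4.2929)
after link 5: o_5 = (-2.2592, -6.9687, 2.5251)
after link 6: o_6 = (-2.1797, -6.1822, 1.9128)

-2.180 -6.182 1.913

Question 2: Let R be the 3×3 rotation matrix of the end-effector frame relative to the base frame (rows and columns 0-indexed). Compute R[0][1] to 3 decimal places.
0.256

End-effector y-axis (col 1 of R) = (0.2562,-0.6098,-0.7500)
R[0][1] = 0.2562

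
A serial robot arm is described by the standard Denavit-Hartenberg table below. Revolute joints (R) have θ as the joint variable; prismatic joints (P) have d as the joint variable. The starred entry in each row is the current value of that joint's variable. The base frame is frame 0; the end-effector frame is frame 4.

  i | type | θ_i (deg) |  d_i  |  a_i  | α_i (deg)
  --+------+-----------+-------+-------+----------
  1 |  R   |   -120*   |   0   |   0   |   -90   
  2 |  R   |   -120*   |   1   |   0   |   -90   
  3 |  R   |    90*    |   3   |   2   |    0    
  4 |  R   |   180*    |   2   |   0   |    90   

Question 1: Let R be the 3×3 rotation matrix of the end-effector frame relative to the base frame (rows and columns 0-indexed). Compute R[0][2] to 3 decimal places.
-0.250

End-effector z-axis (col 2 of R) = (-0.2500,-0.4330,-0.8660)
R[0][2] = -0.2500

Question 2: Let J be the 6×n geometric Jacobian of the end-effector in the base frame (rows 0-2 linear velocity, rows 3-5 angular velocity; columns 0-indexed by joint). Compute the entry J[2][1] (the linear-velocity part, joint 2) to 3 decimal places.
axis z_1 = (0.8660,-0.5000,0.0000); lever o_n−o_1 = (-3.0311,-3.2500,2.5000)
cross product → J_v[:, 1] = (-1.2500,-2.1651,-4.3301)
J_ω[:, 1] = z_1
entry J[2][1] = -4.3301

-4.330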